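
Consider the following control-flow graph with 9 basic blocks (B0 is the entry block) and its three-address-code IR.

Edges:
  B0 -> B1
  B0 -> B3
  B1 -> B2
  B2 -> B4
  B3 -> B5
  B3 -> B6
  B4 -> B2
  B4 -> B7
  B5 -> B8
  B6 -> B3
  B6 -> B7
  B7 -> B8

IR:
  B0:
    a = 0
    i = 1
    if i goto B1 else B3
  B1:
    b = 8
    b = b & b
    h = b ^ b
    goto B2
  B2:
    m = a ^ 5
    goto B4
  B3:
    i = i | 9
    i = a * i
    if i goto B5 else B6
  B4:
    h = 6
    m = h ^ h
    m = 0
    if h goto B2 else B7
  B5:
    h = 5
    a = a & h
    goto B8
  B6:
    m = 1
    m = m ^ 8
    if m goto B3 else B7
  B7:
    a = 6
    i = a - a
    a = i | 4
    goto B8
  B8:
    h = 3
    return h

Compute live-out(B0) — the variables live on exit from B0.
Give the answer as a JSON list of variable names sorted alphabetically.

Answer: ["a", "i"]

Analysis:
Block summaries:
  B0: {a,i} / ∅
  B1: {b,h} / ∅
  B2: {m} / {a}
  B3: {i} / {a,i}
  B4: {h,m} / ∅
  B5: {a,h} / {a}
  B6: {m} / ∅
  B7: {a,i} / ∅
  B8: {h} / ∅

Live sets:
  live B0: ∅→{a,i}
  live B1: {a}→{a}
  live B2: {a}→{a}
  live B3: {a,i}→{a,i}
  live B4: {a}→{a}
  live B5: {a}→∅
  live B6: {a,i}→{a,i}
  live B7: ∅→∅
  live B8: ∅→∅

live-out(B0) = ["a", "i"]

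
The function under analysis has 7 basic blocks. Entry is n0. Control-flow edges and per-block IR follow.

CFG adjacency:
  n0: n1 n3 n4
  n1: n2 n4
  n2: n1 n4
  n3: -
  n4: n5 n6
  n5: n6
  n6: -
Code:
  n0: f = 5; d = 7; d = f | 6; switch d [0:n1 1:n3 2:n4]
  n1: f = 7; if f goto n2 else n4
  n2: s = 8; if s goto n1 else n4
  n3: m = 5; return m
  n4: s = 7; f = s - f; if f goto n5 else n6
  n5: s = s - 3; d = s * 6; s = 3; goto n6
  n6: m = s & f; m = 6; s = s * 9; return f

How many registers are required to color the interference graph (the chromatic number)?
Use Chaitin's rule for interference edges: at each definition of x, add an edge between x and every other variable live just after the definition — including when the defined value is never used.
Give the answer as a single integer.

Per-block:
  n0 def {d,f} use ∅
  n1 def {f} use ∅
  n2 def {s} use ∅
  n3 def {m} use ∅
  n4 def {f,s} use {f}
  n5 def {d,s} use {s}
  n6 def {m,s} use {f,s}

Liveness:
  live n0: ∅→{f}
  live n1: ∅→{f}
  live n2: {f}→{f}
  live n3: ∅→∅
  live n4: {f}→{f,s}
  live n5: {f,s}→{f,s}
  live n6: {f,s}→∅

Conflict graph:
  d↔{f}
  f↔{d,m,s}
  m↔{f,s}
  s↔{f,m}

Chromatic number:
  {f,m,s} pairwise interfere (3-clique) ⇒ χ ≥ 3
  3-colouring: r0={f}  r1={d,m}  r2={s}
  χ = 3

Answer: 3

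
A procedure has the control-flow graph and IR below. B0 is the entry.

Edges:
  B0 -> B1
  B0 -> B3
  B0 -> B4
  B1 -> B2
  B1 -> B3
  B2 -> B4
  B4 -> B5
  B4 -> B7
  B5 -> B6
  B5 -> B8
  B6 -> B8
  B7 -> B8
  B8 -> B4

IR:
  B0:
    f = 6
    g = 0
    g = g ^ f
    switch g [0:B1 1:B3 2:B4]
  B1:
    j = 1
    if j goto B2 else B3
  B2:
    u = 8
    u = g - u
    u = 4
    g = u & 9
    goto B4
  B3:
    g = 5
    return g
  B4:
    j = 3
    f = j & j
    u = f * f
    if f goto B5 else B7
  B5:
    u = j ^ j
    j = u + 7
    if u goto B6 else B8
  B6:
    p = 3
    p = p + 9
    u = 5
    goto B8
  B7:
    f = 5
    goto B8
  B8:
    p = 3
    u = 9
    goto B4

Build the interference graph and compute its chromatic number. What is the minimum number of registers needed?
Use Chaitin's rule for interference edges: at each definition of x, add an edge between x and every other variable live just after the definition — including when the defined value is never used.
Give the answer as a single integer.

Answer: 4

Analysis:
def/use:
  B0: def={f,g} ue=∅
  B1: def={j} ue=∅
  B2: def={g,u} ue={g}
  B3: def={g} ue=∅
  B4: def={f,j,u} ue=∅
  B5: def={j,u} ue={j}
  B6: def={p,u} ue=∅
  B7: def={f} ue=∅
  B8: def={p,u} ue=∅

Live sets:
  B0 li=∅ lo={g}
  B1 li={g} lo={g}
  B2 li={g} lo=∅
  B3 li=∅ lo=∅
  B4 li=∅ lo={j}
  B5 li={j} lo=∅
  B6 li=∅ lo=∅
  B7 li=∅ lo=∅
  B8 li=∅ lo=∅

Interfere edges:
  f — {g,j,u}
  g — {f,j,u}
  j — {f,g,u}
  p — ∅
  u — {f,g,j}

Chromatic number:
  clique {f,g,j,u} ⇒ need ≥ 4
  4-colouring: R0={f,p}  R1={g}  R2={j}  R3={u}
  χ = 4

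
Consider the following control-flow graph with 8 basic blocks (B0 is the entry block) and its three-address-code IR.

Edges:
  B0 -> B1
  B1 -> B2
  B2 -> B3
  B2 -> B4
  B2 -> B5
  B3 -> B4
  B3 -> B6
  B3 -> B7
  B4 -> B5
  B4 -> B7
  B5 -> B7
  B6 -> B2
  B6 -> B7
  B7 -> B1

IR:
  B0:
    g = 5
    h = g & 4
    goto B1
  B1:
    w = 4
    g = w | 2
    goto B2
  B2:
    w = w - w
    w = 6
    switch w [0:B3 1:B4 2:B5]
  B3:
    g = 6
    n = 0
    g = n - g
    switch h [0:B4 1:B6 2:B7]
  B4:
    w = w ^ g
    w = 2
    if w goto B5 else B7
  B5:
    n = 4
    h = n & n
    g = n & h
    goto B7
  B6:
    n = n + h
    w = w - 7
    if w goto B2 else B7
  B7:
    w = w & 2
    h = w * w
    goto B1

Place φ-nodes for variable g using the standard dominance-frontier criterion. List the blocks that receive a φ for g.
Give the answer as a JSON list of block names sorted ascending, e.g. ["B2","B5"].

idom tree: B1←B0 B2←B1 B3←B2 B4←B2 B5←B2 B6←B3 B7←B2
Join-block Dom:
  B1: preds {B0,B7}: {B0} ∩ {B0,B1,B2,B7} = {B0}; idom=B0
  B2: preds {B1,B6}: {B0,B1} ∩ {B0,B1,B2,B3,B6} = {B0,B1}; idom=B1
  B4: preds {B2,B3}: {B0,B1,B2} ∩ {B0,B1,B2,B3} = {B0,B1,B2}; idom=B2
  B5: preds {B2,B4}: {B0,B1,B2} ∩ {B0,B1,B2,B4} = {B0,B1,B2}; idom=B2
  B7: preds {B3,B4,B5,B6}: {B0,B1,B2,B3} ∩ {B0,B1,B2,B4} ∩ {B0,B1,B2,B5} ∩ {B0,B1,B2,B3,B6} = {B0,B1,B2}; idom=B2

DF walk-up:
  B1←B0: walk · to B0
  B1←B7: walk B7→B2→B1 to B0
  B2←B1: walk · to B1
  B2←B6: walk B6→B3→B2 to B1
  B4←B2: walk · to B2
  B4←B3: walk B3 to B2
  B5←B2: walk · to B2
  B5←B4: walk B4 to B2
  B7←B3: walk B3 to B2
  B7←B4: walk B4 to B2
  B7←B5: walk B5 to B2
  B7←B6: walk B6→B3 to B2
  DF(B0)=∅
  DF(B1)={B1}
  DF(B2)={B1,B2}
  DF(B3)={B2,B4,B7}
  DF(B4)={B5,B7}
  DF(B5)={B7}
  DF(B6)={B2,B7}
  DF(B7)={B1}

φ for g: defs {B0,B1,B3,B5}
  DF⁺ = {B1,B2,B4,B5,B7}

Answer: ["B1", "B2", "B4", "B5", "B7"]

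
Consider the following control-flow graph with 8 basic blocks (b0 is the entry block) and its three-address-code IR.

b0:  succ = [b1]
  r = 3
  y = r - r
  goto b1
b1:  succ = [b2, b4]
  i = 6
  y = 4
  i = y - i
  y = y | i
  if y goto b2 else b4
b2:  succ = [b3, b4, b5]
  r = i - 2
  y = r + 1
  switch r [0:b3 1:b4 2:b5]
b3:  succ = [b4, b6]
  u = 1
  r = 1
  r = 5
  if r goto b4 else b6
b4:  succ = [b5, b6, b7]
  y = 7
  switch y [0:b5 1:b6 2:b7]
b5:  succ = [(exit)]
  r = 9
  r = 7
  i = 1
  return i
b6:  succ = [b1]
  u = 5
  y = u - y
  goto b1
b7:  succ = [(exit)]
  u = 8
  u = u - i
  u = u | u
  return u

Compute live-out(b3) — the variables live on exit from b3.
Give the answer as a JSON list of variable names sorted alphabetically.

Answer: ["i", "y"]

Working:
Block summaries:
  b0: {r,y} / ∅
  b1: {i,y} / ∅
  b2: {r,y} / {i}
  b3: {r,u} / ∅
  b4: {y} / ∅
  b5: {i,r} / ∅
  b6: {u,y} / {y}
  b7: {u} / {i}

Live sets:
  live b0: ∅→∅
  live b1: ∅→{i}
  live b2: {i}→{i,y}
  live b3: {i,y}→{i,y}
  live b4: {i}→{i,y}
  live b5: ∅→∅
  live b6: {y}→∅
  live b7: {i}→∅

live-out(b3) = ["i", "y"]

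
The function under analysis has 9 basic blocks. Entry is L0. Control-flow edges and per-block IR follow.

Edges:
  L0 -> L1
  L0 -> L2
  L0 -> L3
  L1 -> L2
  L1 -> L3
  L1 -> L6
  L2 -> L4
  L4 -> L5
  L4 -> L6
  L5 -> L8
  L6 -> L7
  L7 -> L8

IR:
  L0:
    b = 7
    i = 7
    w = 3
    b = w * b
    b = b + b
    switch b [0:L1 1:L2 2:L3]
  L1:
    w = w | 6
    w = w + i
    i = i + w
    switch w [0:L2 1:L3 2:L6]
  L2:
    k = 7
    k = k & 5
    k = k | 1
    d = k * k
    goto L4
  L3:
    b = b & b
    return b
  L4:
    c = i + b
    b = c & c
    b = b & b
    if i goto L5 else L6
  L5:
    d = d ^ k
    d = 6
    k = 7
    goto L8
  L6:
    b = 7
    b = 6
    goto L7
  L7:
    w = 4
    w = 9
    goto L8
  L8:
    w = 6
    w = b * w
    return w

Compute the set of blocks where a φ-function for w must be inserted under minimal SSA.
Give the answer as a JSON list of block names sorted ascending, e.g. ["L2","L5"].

idom tree: L1←L0 L2←L0 L3←L0 L4←L2 L5←L4 L6←L0 L7←L6 L8←L0
Join-block Dom:
  L2: preds {L0,L1}: {L0} ∩ {L0,L1} = {L0}; idom=L0
  L3: preds {L0,L1}: {L0} ∩ {L0,L1} = {L0}; idom=L0
  L6: preds {L1,L4}: {L0,L1} ∩ {L0,L2,L4} = {L0}; idom=L0
  L8: preds {L5,L7}: {L0,L2,L4,L5} ∩ {L0,L6,L7} = {L0}; idom=L0

Frontier:
  L2←L0: walk · to L0
  L2←L1: walk L1 to L0
  L3←L0: walk · to L0
  L3←L1: walk L1 to L0
  L6←L1: walk L1 to L0
  L6←L4: walk L4→L2 to L0
  L8←L5: walk L5→L4→L2 to L0
  L8←L7: walk L7→L6 to L0
  DF(L0)=∅
  DF(L1)={L2,L3,L6}
  DF(L2)={L6,L8}
  DF(L3)=∅
  DF(L4)={L6,L8}
  DF(L5)={L8}
  DF(L6)={L8}
  DF(L7)={L8}
  DF(L8)=∅

φ for w: defs {L0,L1,L7,L8}
  DF⁺ = {L2,L3,L6,L8}

Answer: ["L2", "L3", "L6", "L8"]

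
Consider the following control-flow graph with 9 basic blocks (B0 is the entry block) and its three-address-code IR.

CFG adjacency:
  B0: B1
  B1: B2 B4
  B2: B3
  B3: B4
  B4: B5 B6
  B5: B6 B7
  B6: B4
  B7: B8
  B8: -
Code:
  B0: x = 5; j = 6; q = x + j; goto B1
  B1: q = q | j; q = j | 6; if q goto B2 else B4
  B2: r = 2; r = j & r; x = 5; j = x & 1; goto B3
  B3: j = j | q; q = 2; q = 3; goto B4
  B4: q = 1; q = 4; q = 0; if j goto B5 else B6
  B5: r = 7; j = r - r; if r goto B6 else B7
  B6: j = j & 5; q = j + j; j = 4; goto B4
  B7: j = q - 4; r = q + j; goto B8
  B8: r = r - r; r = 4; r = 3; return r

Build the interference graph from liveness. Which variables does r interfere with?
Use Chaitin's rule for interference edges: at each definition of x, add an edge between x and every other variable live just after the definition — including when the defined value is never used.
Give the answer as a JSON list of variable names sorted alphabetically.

Answer: ["j", "q"]

Derivation:
Block summaries:
  B0 def {j,q,x} use ∅
  B1 def {q} use {j,q}
  B2 def {j,r,x} use {j}
  B3 def {j,q} use {j,q}
  B4 def {q} use {j}
  B5 def {j,r} use ∅
  B6 def {j,q} use {j}
  B7 def {j,r} use {q}
  B8 def {r} use {r}

Liveness:
  B0: in=∅ out={j,q}
  B1: in={j,q} out={j,q}
  B2: in={j,q} out={j,q}
  B3: in={j,q} out={j}
  B4: in={j} out={j,q}
  B5: in={q} out={j,q}
  B6: in={j} out={j}
  B7: in={q} out={r}
  B8: in={r} out=∅

Conflict graph:
  j↔{q,r,x}
  q↔{j,r,x}
  r↔{j,q}
  x↔{j,q}

N(r) = ["j", "q"]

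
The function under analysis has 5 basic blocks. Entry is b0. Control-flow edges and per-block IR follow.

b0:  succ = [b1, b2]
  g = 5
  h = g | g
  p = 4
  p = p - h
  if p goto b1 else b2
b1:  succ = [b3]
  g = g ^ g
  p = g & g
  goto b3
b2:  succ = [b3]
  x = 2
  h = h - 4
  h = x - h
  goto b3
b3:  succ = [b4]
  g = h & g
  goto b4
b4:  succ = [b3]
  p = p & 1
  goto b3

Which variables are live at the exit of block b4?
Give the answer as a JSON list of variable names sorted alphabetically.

Per-block:
  b0: def={g,h,p} ue=∅
  b1: def={g,p} ue={g}
  b2: def={h,x} ue={h}
  b3: def={g} ue={g,h}
  b4: def={p} ue={p}

Liveness:
  live b0: ∅→{g,h,p}
  live b1: {g,h}→{g,h,p}
  live b2: {g,h,p}→{g,h,p}
  live b3: {g,h,p}→{g,h,p}
  live b4: {g,h,p}→{g,h,p}

live-out(b4) = ["g", "h", "p"]

Answer: ["g", "h", "p"]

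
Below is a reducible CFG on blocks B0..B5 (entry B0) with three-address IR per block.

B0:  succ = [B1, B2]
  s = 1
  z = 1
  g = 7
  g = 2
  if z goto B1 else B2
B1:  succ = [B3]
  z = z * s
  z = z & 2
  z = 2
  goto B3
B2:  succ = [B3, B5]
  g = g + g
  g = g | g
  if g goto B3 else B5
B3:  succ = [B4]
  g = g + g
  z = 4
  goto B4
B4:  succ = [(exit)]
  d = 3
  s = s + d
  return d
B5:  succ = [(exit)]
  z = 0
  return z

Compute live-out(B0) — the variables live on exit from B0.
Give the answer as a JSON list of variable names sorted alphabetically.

Per-block:
  B0 def {g,s,z} use ∅
  B1 def {z} use {s,z}
  B2 def {g} use {g}
  B3 def {g,z} use {g}
  B4 def {d,s} use {s}
  B5 def {z} use ∅

Liveness:
  B0 li=∅ lo={g,s,z}
  B1 li={g,s,z} lo={g,s}
  B2 li={g,s} lo={g,s}
  B3 li={g,s} lo={s}
  B4 li={s} lo=∅
  B5 li=∅ lo=∅

live-out(B0) = ["g", "s", "z"]

Answer: ["g", "s", "z"]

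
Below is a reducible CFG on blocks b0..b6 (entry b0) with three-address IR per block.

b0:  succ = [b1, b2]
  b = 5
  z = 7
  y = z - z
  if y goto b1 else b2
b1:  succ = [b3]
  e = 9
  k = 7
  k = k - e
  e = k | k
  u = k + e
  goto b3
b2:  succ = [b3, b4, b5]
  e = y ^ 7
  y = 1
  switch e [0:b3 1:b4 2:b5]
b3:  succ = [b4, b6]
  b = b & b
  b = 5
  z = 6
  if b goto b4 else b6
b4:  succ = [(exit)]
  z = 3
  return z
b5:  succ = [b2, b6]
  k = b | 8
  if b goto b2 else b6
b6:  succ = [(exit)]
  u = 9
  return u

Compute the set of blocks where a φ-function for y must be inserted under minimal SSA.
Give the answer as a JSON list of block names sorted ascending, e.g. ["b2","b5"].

idom tree: b1←b0 b2←b0 b3←b0 b4←b0 b5←b2 b6←b0
Join-block Dom:
  b2: preds {b0,b5}: {b0} ∩ {b0,b2,b5} = {b0}; idom=b0
  b3: preds {b1,b2}: {b0,b1} ∩ {b0,b2} = {b0}; idom=b0
  b4: preds {b2,b3}: {b0,b2} ∩ {b0,b3} = {b0}; idom=b0
  b6: preds {b3,b5}: {b0,b3} ∩ {b0,b2,b5} = {b0}; idom=b0

Frontier:
  join b2 pred b0: · stop@b0
  join b2 pred b5: b5→b2 stop@b0
  join b3 pred b1: b1 stop@b0
  join b3 pred b2: b2 stop@b0
  join b4 pred b2: b2 stop@b0
  join b4 pred b3: b3 stop@b0
  join b6 pred b3: b3 stop@b0
  join b6 pred b5: b5→b2 stop@b0
  DF(b0)=∅
  DF(b1)={b3}
  DF(b2)={b2,b3,b4,b6}
  DF(b3)={b4,b6}
  DF(b4)=∅
  DF(b5)={b2,b6}
  DF(b6)=∅

φ for y: defs {b0,b2}
  DF⁺ = {b2,b3,b4,b6}

Answer: ["b2", "b3", "b4", "b6"]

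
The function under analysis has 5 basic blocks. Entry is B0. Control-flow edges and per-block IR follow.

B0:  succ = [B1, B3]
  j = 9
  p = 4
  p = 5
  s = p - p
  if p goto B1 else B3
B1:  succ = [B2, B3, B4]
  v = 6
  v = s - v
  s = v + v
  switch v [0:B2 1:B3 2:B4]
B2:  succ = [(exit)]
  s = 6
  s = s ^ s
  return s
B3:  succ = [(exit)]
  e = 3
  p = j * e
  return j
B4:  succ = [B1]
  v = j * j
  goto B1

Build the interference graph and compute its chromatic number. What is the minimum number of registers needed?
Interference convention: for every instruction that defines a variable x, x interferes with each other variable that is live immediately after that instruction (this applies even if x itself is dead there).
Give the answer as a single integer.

Answer: 3

Analysis:
Block summaries:
  B0: {j,p,s} / ∅
  B1: {s,v} / {s}
  B2: {s} / ∅
  B3: {e,p} / {j}
  B4: {v} / {j}

Liveness:
  live B0: ∅→{j,s}
  live B1: {j,s}→{j,s}
  live B2: ∅→∅
  live B3: {j}→∅
  live B4: {j,s}→{j,s}

Interference:
  e↔{j}
  j↔{e,p,s,v}
  p↔{j,s}
  s↔{j,p,v}
  v↔{j,s}

Colouring:
  clique {j,p,s} ⇒ need ≥ 3
  assign e→c1 j→c0 p→c2 s→c1 v→c2 — no edge inside a register ⇒ χ ≤ 3
  χ = 3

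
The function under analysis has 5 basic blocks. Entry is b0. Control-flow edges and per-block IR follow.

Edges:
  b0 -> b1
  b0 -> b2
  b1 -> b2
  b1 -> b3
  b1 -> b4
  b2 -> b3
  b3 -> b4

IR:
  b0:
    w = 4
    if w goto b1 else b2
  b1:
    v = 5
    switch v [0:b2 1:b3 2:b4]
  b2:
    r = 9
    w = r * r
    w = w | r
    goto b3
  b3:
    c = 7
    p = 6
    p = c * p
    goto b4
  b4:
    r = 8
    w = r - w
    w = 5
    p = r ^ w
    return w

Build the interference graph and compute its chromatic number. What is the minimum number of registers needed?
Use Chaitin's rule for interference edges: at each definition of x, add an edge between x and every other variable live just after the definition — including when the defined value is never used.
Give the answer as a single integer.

Per-block:
  b0: {w} / ∅
  b1: {v} / ∅
  b2: {r,w} / ∅
  b3: {c,p} / ∅
  b4: {p,r,w} / {w}

Live sets:
  b0 li=∅ lo={w}
  b1 li={w} lo={w}
  b2 li=∅ lo={w}
  b3 li={w} lo={w}
  b4 li={w} lo=∅

Interference:
  c↔{p,w}
  p↔{c,w}
  r↔{w}
  v↔{w}
  w↔{c,p,r,v}

Colouring:
  lower bound: {c,p,w} mutually conflict ⇒ χ ≥ 3
  assign c→r1 p→r2 r→r1 v→r1 w→r0 — no edge inside a register ⇒ χ ≤ 3
  χ = 3

Answer: 3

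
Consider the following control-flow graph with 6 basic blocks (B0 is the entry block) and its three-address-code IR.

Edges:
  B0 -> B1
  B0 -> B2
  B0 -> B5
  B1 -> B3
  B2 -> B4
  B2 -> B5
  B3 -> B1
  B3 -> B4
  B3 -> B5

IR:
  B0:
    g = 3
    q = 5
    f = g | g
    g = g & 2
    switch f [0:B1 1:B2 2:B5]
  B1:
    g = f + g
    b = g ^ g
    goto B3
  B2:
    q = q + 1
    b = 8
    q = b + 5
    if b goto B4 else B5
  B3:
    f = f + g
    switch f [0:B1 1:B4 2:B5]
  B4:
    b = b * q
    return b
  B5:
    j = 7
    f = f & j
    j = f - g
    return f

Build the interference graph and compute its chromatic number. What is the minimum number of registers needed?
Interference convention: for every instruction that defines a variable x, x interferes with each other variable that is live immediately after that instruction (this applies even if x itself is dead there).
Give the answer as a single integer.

def/use:
  B0 def {f,g,q} use ∅
  B1 def {b,g} use {f,g}
  B2 def {b,q} use {q}
  B3 def {f} use {f,g}
  B4 def {b} use {b,q}
  B5 def {f,j} use {f,g}

Liveness:
  B0: in=∅ out={f,g,q}
  B1: in={f,g,q} out={b,f,g,q}
  B2: in={f,g,q} out={b,f,g,q}
  B3: in={b,f,g,q} out={b,f,g,q}
  B4: in={b,q} out=∅
  B5: in={f,g} out=∅

Conflict graph:
  b↔{f,g,q}
  f↔{b,g,j,q}
  g↔{b,f,j,q}
  j↔{f,g}
  q↔{b,f,g}

Colouring:
  clique {b,f,g,q} ⇒ need ≥ 4
  4-colouring: r0={f}  r1={g}  r2={b,j}  r3={q}
  χ = 4

Answer: 4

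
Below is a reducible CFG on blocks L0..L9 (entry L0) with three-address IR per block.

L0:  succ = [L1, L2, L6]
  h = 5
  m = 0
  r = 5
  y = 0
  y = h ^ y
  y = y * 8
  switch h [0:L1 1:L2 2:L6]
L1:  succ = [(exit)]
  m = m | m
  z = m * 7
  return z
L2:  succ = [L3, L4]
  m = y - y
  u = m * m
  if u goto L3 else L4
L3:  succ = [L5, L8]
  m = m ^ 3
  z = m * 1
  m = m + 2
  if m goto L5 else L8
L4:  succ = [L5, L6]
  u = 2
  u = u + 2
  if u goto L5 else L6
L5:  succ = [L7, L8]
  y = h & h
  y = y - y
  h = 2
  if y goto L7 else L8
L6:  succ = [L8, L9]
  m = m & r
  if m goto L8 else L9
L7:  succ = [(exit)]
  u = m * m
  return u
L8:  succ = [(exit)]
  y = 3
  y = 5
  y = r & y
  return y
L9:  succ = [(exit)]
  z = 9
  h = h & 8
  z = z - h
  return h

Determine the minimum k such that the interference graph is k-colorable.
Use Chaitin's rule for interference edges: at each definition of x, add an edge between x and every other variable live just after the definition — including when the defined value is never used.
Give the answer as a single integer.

def/use:
  L0 def {h,m,r,y} use ∅
  L1 def {m,z} use {m}
  L2 def {m,u} use {y}
  L3 def {m,z} use {m}
  L4 def {u} use ∅
  L5 def {h,y} use {h}
  L6 def {m} use {m,r}
  L7 def {u} use {m}
  L8 def {y} use {r}
  L9 def {h,z} use {h}

Liveness:
  live L0: ∅→{h,m,r,y}
  live L1: {m}→∅
  live L2: {h,r,y}→{h,m,r}
  live L3: {h,m,r}→{h,m,r}
  live L4: {h,m,r}→{h,m,r}
  live L5: {h,m,r}→{m,r}
  live L6: {h,m,r}→{h,r}
  live L7: {m}→∅
  live L8: {r}→∅
  live L9: {h}→∅

Conflict graph:
  h: {m,r,u,y,z}
  m: {h,r,u,y,z}
  r: {h,m,u,y,z}
  u: {h,m,r}
  y: {h,m,r}
  z: {h,m,r}

Colouring:
  {h,m,r,u} pairwise interfere (4-clique) ⇒ χ ≥ 4
  assign h→R0 m→R1 r→R2 u→R3 y→R3 z→R3 — no edge inside a register ⇒ χ ≤ 4
  χ = 4

Answer: 4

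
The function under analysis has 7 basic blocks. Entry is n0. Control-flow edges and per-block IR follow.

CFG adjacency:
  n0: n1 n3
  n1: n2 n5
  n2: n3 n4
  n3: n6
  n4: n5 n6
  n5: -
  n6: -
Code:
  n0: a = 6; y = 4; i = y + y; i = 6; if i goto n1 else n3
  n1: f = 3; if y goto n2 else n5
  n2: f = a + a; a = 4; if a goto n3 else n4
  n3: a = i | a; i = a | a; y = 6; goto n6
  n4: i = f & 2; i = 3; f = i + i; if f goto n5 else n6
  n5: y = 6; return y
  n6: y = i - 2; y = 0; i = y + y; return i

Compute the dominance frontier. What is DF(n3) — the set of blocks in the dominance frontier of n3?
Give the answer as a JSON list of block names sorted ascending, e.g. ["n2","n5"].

Answer: ["n6"]

Derivation:
idom tree: n1←n0 n2←n1 n3←n0 n4←n2 n5←n1 n6←n0
Dom at joins:
  n3: preds {n0,n2}: {n0} ∩ {n0,n1,n2} = {n0}; idom=n0
  n5: preds {n1,n4}: {n0,n1} ∩ {n0,n1,n2,n4} = {n0,n1}; idom=n1
  n6: preds {n3,n4}: {n0,n3} ∩ {n0,n1,n2,n4} = {n0}; idom=n0

DF derivation:
  n3←n0: walk · to n0
  n3←n2: walk n2→n1 to n0
  n5←n1: walk · to n1
  n5←n4: walk n4→n2 to n1
  n6←n3: walk n3 to n0
  n6←n4: walk n4→n2→n1 to n0
  DF(n0)=∅
  DF(n1)={n3,n6}
  DF(n2)={n3,n5,n6}
  DF(n3)={n6}
  DF(n4)={n5,n6}
  DF(n5)=∅
  DF(n6)=∅

DF(n3) = ["n6"]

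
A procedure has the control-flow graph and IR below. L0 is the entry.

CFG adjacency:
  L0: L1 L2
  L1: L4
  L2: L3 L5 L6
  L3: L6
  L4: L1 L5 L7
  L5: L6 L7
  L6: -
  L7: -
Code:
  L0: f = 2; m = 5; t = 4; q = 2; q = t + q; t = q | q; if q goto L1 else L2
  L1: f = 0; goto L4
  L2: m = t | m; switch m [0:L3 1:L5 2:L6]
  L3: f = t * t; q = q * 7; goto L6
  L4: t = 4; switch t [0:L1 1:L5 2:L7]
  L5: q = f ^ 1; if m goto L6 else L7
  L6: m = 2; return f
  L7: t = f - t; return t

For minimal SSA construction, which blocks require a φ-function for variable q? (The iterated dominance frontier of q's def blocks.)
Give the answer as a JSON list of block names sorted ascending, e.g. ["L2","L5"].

Answer: ["L6", "L7"]

Derivation:
idom tree: L1←L0 L2←L0 L3←L2 L4←L1 L5←L0 L6←L0 L7←L0
Join-block Dom:
  L1: preds {L0,L4}: {L0} ∩ {L0,L1,L4} = {L0}; idom=L0
  L5: preds {L2,L4}: {L0,L2} ∩ {L0,L1,L4} = {L0}; idom=L0
  L6: preds {L2,L3,L5}: {L0,L2} ∩ {L0,L2,L3} ∩ {L0,L5} = {L0}; idom=L0
  L7: preds {L4,L5}: {L0,L1,L4} ∩ {L0,L5} = {L0}; idom=L0

DF derivation:
  L1←L0: walk · to L0
  L1←L4: walk L4→L1 to L0
  L5←L2: walk L2 to L0
  L5←L4: walk L4→L1 to L0
  L6←L2: walk L2 to L0
  L6←L3: walk L3→L2 to L0
  L6←L5: walk L5 to L0
  L7←L4: walk L4→L1 to L0
  L7←L5: walk L5 to L0
  L0 → ∅
  L1 → {L1,L5,L7}
  L2 → {L5,L6}
  L3 → {L6}
  L4 → {L1,L5,L7}
  L5 → {L6,L7}
  L6 → ∅
  L7 → ∅

φ for q: defs {L0,L3,L5}
  DF⁺ = {L6,L7}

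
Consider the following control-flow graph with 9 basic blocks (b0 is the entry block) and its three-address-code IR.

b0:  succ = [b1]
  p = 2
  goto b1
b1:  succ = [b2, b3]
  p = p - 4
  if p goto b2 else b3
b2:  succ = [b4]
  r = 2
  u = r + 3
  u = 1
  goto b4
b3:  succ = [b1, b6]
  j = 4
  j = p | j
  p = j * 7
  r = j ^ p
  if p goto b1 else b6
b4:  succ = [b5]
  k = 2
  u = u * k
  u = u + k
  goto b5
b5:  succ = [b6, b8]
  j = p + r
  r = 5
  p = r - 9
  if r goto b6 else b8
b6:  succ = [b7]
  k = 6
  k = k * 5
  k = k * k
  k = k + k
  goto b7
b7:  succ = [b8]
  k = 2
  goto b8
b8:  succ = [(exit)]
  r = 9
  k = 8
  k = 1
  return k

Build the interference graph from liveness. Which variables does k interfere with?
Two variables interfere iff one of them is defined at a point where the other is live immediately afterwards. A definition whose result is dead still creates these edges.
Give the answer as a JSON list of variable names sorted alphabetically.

Per-block:
  b0: {p} / ∅
  b1: {p} / {p}
  b2: {r,u} / ∅
  b3: {j,p,r} / {p}
  b4: {k,u} / {u}
  b5: {j,p,r} / {p,r}
  b6: {k} / ∅
  b7: {k} / ∅
  b8: {k,r} / ∅

Live sets:
  b0 li=∅ lo={p}
  b1 li={p} lo={p}
  b2 li={p} lo={p,r,u}
  b3 li={p} lo={p}
  b4 li={p,r,u} lo={p,r}
  b5 li={p,r} lo=∅
  b6 li=∅ lo=∅
  b7 li=∅ lo=∅
  b8 li=∅ lo=∅

Conflict graph:
  j: {p}
  k: {p,r,u}
  p: {j,k,r,u}
  r: {k,p,u}
  u: {k,p,r}

N(k) = ["p", "r", "u"]

Answer: ["p", "r", "u"]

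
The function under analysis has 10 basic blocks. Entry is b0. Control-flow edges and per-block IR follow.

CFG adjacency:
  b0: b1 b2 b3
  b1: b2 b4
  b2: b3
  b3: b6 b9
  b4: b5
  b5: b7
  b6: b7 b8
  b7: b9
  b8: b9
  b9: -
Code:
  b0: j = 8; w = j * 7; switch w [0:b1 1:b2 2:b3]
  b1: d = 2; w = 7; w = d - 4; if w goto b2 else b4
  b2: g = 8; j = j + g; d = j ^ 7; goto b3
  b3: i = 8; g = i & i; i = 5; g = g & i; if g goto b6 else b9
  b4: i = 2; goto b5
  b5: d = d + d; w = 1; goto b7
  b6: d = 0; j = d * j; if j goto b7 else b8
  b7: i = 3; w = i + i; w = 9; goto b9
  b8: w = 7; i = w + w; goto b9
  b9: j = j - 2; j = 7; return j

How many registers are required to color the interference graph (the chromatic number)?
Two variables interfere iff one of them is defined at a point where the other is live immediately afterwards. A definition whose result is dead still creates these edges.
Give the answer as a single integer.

Block summaries:
  b0 def {j,w} use ∅
  b1 def {d,w} use ∅
  b2 def {d,g,j} use {j}
  b3 def {g,i} use ∅
  b4 def {i} use ∅
  b5 def {d,w} use {d}
  b6 def {d,j} use {j}
  b7 def {i,w} use ∅
  b8 def {i,w} use ∅
  b9 def {j} use {j}

Backward fixpoint:
  b0: in=∅ out={j}
  b1: in={j} out={d,j}
  b2: in={j} out={j}
  b3: in={j} out={j}
  b4: in={d,j} out={d,j}
  b5: in={d,j} out={j}
  b6: in={j} out={j}
  b7: in={j} out={j}
  b8: in={j} out={j}
  b9: in={j} out=∅

Conflict graph:
  d — {i,j,w}
  g — {i,j}
  i — {d,g,j}
  j — {d,g,i,w}
  w — {d,j}

Registers:
  clique {d,i,j} ⇒ need ≥ 3
  assign d→R1 g→R1 i→R2 j→R0 w→R2 — no edge inside a register ⇒ χ ≤ 3
  χ = 3

Answer: 3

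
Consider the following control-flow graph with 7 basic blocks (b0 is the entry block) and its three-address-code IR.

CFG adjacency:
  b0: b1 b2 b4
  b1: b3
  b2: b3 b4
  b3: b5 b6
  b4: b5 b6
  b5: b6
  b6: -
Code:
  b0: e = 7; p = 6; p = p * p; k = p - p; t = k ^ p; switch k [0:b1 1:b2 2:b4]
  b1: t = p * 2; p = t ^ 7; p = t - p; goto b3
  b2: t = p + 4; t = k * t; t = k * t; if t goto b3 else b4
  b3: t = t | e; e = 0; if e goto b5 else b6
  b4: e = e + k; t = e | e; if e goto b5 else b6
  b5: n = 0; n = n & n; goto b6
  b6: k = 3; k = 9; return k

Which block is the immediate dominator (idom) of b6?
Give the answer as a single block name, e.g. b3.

Answer: b0

Derivation:
idom tree: b1←b0 b2←b0 b3←b0 b4←b0 b5←b0 b6←b0
Dom at joins:
  b3: preds {b1,b2}: {b0,b1} ∩ {b0,b2} = {b0}; idom=b0
  b4: preds {b0,b2}: {b0} ∩ {b0,b2} = {b0}; idom=b0
  b5: preds {b3,b4}: {b0,b3} ∩ {b0,b4} = {b0}; idom=b0
  b6: preds {b3,b4,b5}: {b0,b3} ∩ {b0,b4} ∩ {b0,b5} = {b0}; idom=b0

idom(b6) = b0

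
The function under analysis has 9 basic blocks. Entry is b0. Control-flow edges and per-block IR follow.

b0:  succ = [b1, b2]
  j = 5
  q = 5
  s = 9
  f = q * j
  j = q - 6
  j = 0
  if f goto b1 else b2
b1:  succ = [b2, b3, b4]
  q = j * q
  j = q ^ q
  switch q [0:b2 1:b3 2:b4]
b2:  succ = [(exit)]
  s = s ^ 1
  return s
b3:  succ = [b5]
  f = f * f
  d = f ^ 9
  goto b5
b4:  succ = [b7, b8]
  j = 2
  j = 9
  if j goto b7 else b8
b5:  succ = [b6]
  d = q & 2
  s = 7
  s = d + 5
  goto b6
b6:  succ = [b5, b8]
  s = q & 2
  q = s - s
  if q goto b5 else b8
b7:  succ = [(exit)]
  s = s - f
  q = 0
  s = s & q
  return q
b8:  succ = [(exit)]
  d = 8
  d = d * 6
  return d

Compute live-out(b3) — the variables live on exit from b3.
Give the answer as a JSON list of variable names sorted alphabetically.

Answer: ["q"]

Working:
Block summaries:
  b0 def {f,j,q,s} use ∅
  b1 def {j,q} use {j,q}
  b2 def {s} use {s}
  b3 def {d,f} use {f}
  b4 def {j} use ∅
  b5 def {d,s} use {q}
  b6 def {q,s} use {q}
  b7 def {q,s} use {f,s}
  b8 def {d} use ∅

Liveness:
  live b0: ∅→{f,j,q,s}
  live b1: {f,j,q,s}→{f,q,s}
  live b2: {s}→∅
  live b3: {f,q}→{q}
  live b4: {f,s}→{f,s}
  live b5: {q}→{q}
  live b6: {q}→{q}
  live b7: {f,s}→∅
  live b8: ∅→∅

live-out(b3) = ["q"]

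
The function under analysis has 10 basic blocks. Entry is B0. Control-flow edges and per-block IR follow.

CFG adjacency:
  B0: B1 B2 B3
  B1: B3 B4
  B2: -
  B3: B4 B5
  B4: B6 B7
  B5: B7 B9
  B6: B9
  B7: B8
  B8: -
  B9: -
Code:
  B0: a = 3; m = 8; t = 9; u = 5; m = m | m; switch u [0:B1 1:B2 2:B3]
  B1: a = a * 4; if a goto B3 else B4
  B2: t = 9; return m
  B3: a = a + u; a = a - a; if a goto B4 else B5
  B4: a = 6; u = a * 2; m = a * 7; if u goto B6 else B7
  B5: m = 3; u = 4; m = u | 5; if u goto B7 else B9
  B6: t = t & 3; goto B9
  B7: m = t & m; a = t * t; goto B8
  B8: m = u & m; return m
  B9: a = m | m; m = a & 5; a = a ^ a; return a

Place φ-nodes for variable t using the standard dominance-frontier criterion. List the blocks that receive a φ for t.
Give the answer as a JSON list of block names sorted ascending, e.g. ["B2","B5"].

Answer: ["B9"]

Analysis:
idom tree: B1←B0 B2←B0 B3←B0 B4←B0 B5←B3 B6←B4 B7←B0 B8←B7 B9←B0
Dom at joins:
  B3: preds {B0,B1}: {B0} ∩ {B0,B1} = {B0}; idom=B0
  B4: preds {B1,B3}: {B0,B1} ∩ {B0,B3} = {B0}; idom=B0
  B7: preds {B4,B5}: {B0,B4} ∩ {B0,B3,B5} = {B0}; idom=B0
  B9: preds {B5,B6}: {B0,B3,B5} ∩ {B0,B4,B6} = {B0}; idom=B0

DF derivation:
  join B3 pred B0: · stop@B0
  join B3 pred B1: B1 stop@B0
  join B4 pred B1: B1 stop@B0
  join B4 pred B3: B3 stop@B0
  join B7 pred B4: B4 stop@B0
  join B7 pred B5: B5→B3 stop@B0
  join B9 pred B5: B5→B3 stop@B0
  join B9 pred B6: B6→B4 stop@B0
  DF(B0)=∅
  DF(B1)={B3,B4}
  DF(B2)=∅
  DF(B3)={B4,B7,B9}
  DF(B4)={B7,B9}
  DF(B5)={B7,B9}
  DF(B6)={B9}
  DF(B7)=∅
  DF(B8)=∅
  DF(B9)=∅

φ for t: defs {B0,B2,B6}
  DF⁺ = {B9}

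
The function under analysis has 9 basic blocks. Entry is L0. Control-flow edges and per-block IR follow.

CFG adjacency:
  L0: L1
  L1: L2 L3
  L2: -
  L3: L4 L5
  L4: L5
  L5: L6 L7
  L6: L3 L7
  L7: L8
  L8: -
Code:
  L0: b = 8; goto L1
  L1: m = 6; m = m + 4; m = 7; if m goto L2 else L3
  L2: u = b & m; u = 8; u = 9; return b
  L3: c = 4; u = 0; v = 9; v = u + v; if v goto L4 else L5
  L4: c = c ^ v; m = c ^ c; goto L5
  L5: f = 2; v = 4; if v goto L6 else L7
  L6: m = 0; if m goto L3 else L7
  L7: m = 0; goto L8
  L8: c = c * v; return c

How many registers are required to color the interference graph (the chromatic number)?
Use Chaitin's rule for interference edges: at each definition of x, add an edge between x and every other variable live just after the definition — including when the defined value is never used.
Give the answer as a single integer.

def/use:
  L0: {b} / ∅
  L1: {m} / ∅
  L2: {u} / {b,m}
  L3: {c,u,v} / ∅
  L4: {c,m} / {c,v}
  L5: {f,v} / ∅
  L6: {m} / ∅
  L7: {m} / ∅
  L8: {c} / {c,v}

Live sets:
  live L0: ∅→{b}
  live L1: {b}→{b,m}
  live L2: {b,m}→∅
  live L3: ∅→{c,v}
  live L4: {c,v}→{c}
  live L5: {c}→{c,v}
  live L6: {c,v}→{c,v}
  live L7: {c,v}→{c,v}
  live L8: {c,v}→∅

Interference:
  b: {m,u}
  c: {f,m,u,v}
  f: {c}
  m: {b,c,v}
  u: {b,c,v}
  v: {c,m,u}

Chromatic number:
  lower bound: {c,m,v} mutually conflict ⇒ χ ≥ 3
  assign b→R0 c→R0 f→R1 m→R1 u→R1 v→R2 — no edge inside a register ⇒ χ ≤ 3
  χ = 3

Answer: 3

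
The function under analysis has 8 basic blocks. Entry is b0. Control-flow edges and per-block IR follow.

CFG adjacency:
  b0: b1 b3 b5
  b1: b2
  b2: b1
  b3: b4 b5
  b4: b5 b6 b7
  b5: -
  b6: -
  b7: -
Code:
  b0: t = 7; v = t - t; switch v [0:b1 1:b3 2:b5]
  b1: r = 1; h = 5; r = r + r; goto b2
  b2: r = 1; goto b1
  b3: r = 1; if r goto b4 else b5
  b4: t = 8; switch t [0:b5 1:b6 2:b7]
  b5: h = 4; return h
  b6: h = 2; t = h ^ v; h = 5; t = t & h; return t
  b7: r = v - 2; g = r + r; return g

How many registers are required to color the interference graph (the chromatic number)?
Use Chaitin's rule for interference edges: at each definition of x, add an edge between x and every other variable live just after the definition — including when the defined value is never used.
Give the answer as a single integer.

Answer: 3

Derivation:
def/use:
  b0 def {t,v} use ∅
  b1 def {h,r} use ∅
  b2 def {r} use ∅
  b3 def {r} use ∅
  b4 def {t} use ∅
  b5 def {h} use ∅
  b6 def {h,t} use {v}
  b7 def {g,r} use {v}

Backward fixpoint:
  b0 li=∅ lo={v}
  b1 li=∅ lo=∅
  b2 li=∅ lo=∅
  b3 li={v} lo={v}
  b4 li={v} lo={v}
  b5 li=∅ lo=∅
  b6 li={v} lo=∅
  b7 li={v} lo=∅

Interfere edges:
  g↔∅
  h↔{r,t,v}
  r↔{h,v}
  t↔{h,v}
  v↔{h,r,t}

Chromatic number:
  lower bound: {h,r,v} mutually conflict ⇒ χ ≥ 3
  assign g→r0 h→r0 r→r2 t→r2 v→r1 — no edge inside a register ⇒ χ ≤ 3
  χ = 3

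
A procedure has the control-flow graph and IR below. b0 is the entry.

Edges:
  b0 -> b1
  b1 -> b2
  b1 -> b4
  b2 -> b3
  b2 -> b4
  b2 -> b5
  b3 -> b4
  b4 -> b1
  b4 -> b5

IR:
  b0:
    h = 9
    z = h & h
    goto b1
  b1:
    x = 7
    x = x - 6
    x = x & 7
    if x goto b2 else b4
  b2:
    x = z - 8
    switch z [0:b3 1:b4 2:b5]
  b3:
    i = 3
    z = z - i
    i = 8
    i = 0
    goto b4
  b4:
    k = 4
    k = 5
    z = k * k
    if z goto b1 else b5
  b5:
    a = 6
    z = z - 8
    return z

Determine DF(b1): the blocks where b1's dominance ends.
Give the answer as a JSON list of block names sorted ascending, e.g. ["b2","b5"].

idom tree: b1←b0 b2←b1 b3←b2 b4←b1 b5←b1
Dom at joins:
  b1: preds {b0,b4}: {b0} ∩ {b0,b1,b4} = {b0}; idom=b0
  b4: preds {b1,b2,b3}: {b0,b1} ∩ {b0,b1,b2} ∩ {b0,b1,b2,b3} = {b0,b1}; idom=b1
  b5: preds {b2,b4}: {b0,b1,b2} ∩ {b0,b1,b4} = {b0,b1}; idom=b1

DF walk-up:
  join b1 pred b0: · stop@b0
  join b1 pred b4: b4→b1 stop@b0
  join b4 pred b1: · stop@b1
  join b4 pred b2: b2 stop@b1
  join b4 pred b3: b3→b2 stop@b1
  join b5 pred b2: b2 stop@b1
  join b5 pred b4: b4 stop@b1
  b0: DF=∅
  b1: DF={b1}
  b2: DF={b4,b5}
  b3: DF={b4}
  b4: DF={b1,b5}
  b5: DF=∅

DF(b1) = ["b1"]

Answer: ["b1"]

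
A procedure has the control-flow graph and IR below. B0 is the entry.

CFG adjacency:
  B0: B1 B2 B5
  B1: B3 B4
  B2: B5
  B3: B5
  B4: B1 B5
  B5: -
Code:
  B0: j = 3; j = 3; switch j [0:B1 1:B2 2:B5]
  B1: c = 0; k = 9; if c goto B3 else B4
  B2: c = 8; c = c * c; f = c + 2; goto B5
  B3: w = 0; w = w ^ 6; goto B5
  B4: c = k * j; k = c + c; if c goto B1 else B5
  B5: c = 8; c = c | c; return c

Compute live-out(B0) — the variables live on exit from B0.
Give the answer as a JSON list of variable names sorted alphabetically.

Block summaries:
  B0: {j} / ∅
  B1: {c,k} / ∅
  B2: {c,f} / ∅
  B3: {w} / ∅
  B4: {c,k} / {j,k}
  B5: {c} / ∅

Liveness:
  B0: in=∅ out={j}
  B1: in={j} out={j,k}
  B2: in=∅ out=∅
  B3: in=∅ out=∅
  B4: in={j,k} out={j}
  B5: in=∅ out=∅

live-out(B0) = ["j"]

Answer: ["j"]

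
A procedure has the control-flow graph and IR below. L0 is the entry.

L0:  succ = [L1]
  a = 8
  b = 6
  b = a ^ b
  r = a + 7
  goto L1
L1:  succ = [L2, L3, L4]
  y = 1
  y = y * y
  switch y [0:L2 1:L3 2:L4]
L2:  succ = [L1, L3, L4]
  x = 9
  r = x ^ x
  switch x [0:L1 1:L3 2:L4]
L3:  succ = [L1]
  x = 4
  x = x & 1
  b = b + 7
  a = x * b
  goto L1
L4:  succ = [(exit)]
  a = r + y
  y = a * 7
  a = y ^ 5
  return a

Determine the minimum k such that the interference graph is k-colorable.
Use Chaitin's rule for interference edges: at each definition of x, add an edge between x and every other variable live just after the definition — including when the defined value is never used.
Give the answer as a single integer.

Per-block:
  L0: {a,b,r} / ∅
  L1: {y} / ∅
  L2: {r,x} / ∅
  L3: {a,b,x} / {b}
  L4: {a,y} / {r,y}

Backward fixpoint:
  L0: in=∅ out={b,r}
  L1: in={b,r} out={b,r,y}
  L2: in={b,y} out={b,r,y}
  L3: in={b,r} out={b,r}
  L4: in={r,y} out=∅

Interference:
  a — {b,r}
  b — {a,r,x,y}
  r — {a,b,x,y}
  x — {b,r,y}
  y — {b,r,x}

Colouring:
  clique {b,r,x,y} ⇒ need ≥ 4
  4-colouring: R0={b}  R1={r}  R2={a,x}  R3={y}
  χ = 4

Answer: 4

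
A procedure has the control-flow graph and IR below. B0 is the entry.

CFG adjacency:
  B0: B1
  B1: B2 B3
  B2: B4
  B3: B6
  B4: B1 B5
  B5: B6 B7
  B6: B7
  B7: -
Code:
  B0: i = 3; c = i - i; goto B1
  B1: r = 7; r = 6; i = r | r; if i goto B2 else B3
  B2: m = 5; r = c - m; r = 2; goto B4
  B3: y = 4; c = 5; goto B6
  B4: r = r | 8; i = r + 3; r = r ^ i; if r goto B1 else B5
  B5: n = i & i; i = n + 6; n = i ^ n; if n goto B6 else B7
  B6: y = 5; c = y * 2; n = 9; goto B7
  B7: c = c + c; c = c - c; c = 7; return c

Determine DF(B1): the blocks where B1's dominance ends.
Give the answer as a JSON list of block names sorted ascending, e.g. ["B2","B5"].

Answer: ["B1"]

Derivation:
idom tree: B1←B0 B2←B1 B3←B1 B4←B2 B5←B4 B6←B1 B7←B1
Dom at joins:
  B1: preds {B0,B4}: {B0} ∩ {B0,B1,B2,B4} = {B0}; idom=B0
  B6: preds {B3,B5}: {B0,B1,B3} ∩ {B0,B1,B2,B4,B5} = {B0,B1}; idom=B1
  B7: preds {B5,B6}: {B0,B1,B2,B4,B5} ∩ {B0,B1,B6} = {B0,B1}; idom=B1

DF derivation:
  B1←B0: walk · to B0
  B1←B4: walk B4→B2→B1 to B0
  B6←B3: walk B3 to B1
  B6←B5: walk B5→B4→B2 to B1
  B7←B5: walk B5→B4→B2 to B1
  B7←B6: walk B6 to B1
  DF(B0)=∅
  DF(B1)={B1}
  DF(B2)={B1,B6,B7}
  DF(B3)={B6}
  DF(B4)={B1,B6,B7}
  DF(B5)={B6,B7}
  DF(B6)={B7}
  DF(B7)=∅

DF(B1) = ["B1"]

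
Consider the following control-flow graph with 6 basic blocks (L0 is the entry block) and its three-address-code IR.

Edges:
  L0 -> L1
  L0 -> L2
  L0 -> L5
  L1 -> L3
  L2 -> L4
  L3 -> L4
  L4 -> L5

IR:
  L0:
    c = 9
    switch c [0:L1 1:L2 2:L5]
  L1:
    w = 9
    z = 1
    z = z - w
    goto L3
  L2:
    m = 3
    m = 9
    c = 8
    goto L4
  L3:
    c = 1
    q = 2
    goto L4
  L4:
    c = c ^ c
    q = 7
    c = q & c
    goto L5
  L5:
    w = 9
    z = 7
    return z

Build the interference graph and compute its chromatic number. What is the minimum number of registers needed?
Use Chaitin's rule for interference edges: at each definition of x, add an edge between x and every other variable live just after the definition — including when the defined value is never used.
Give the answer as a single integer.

Block summaries:
  L0 def {c} use ∅
  L1 def {w,z} use ∅
  L2 def {c,m} use ∅
  L3 def {c,q} use ∅
  L4 def {c,q} use {c}
  L5 def {w,z} use ∅

Live sets:
  L0 li=∅ lo=∅
  L1 li=∅ lo=∅
  L2 li=∅ lo={c}
  L3 li=∅ lo={c}
  L4 li={c} lo=∅
  L5 li=∅ lo=∅

Interference:
  c: {q}
  m: ∅
  q: {c}
  w: {z}
  z: {w}

Registers:
  lower bound: {c,q} mutually conflict ⇒ χ ≥ 2
  2-colouring: R0={c,m,w}  R1={q,z}
  χ = 2

Answer: 2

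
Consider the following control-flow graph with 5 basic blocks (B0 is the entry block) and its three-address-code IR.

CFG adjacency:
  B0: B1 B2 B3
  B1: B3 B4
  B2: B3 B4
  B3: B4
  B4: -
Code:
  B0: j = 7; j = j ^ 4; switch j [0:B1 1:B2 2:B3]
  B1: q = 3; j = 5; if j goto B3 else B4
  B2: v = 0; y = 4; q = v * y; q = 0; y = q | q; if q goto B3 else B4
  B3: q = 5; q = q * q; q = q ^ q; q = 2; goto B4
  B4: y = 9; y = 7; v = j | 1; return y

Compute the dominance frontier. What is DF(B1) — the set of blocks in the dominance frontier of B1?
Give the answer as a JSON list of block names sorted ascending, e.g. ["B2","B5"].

idom tree: B1←B0 B2←B0 B3←B0 B4←B0
Dom∩ at merges:
  B3: preds {B0,B1,B2}: {B0} ∩ {B0,B1} ∩ {B0,B2} = {B0}; idom=B0
  B4: preds {B1,B2,B3}: {B0,B1} ∩ {B0,B2} ∩ {B0,B3} = {B0}; idom=B0

Frontier:
  B3←B0: walk · to B0
  B3←B1: walk B1 to B0
  B3←B2: walk B2 to B0
  B4←B1: walk B1 to B0
  B4←B2: walk B2 to B0
  B4←B3: walk B3 to B0
  B0: DF=∅
  B1: DF={B3,B4}
  B2: DF={B3,B4}
  B3: DF={B4}
  B4: DF=∅

DF(B1) = ["B3", "B4"]

Answer: ["B3", "B4"]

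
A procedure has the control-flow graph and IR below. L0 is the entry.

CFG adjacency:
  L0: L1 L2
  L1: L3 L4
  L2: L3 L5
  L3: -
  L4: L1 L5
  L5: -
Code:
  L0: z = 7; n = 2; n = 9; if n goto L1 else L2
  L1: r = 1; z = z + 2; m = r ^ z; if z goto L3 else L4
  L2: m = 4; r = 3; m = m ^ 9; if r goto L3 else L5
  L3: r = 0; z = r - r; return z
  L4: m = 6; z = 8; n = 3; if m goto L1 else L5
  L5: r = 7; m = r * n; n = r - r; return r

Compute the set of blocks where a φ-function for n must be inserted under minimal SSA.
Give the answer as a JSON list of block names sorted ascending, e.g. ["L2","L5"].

idom tree: L1←L0 L2←L0 L3←L0 L4←L1 L5←L0
Dom at joins:
  L1: preds {L0,L4}: {L0} ∩ {L0,L1,L4} = {L0}; idom=L0
  L3: preds {L1,L2}: {L0,L1} ∩ {L0,L2} = {L0}; idom=L0
  L5: preds {L2,L4}: {L0,L2} ∩ {L0,L1,L4} = {L0}; idom=L0

Frontier:
  L1←L0: walk · to L0
  L1←L4: walk L4→L1 to L0
  L3←L1: walk L1 to L0
  L3←L2: walk L2 to L0
  L5←L2: walk L2 to L0
  L5←L4: walk L4→L1 to L0
  DF(L0)=∅
  DF(L1)={L1,L3,L5}
  DF(L2)={L3,L5}
  DF(L3)=∅
  DF(L4)={L1,L5}
  DF(L5)=∅

φ for n: defs {L0,L4,L5}
  DF⁺ = {L1,L3,L5}

Answer: ["L1", "L3", "L5"]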